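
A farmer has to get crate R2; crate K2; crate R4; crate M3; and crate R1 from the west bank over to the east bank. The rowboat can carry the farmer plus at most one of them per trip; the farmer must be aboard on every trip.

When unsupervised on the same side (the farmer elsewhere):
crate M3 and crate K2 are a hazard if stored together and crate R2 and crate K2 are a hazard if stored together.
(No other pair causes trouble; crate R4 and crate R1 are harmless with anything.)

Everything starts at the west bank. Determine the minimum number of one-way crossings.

11

Counting alone: the farmer can take at most 1 across per trip to the east bank, so moving all 5 needs at least 5 loaded trips out, with a return between consecutive ones — at least 9 crossings.
The safety rule pushes this higher. Following every safe sequence of crossings, the most of the 5 that can be at the east bank as the rowboat arrives there on crossing 9 is 4 — never all 5.
So no plan with fewer than 11 crossings exists, and this one achieves 11:
1. Farmer goes to the east bank with crate K2.
2. Farmer goes back to the west bank alone.
3. Farmer goes to the east bank with crate R2.
4. Farmer goes back to the west bank with crate K2.
5. Farmer goes to the east bank with crate M3.
6. Farmer goes back to the west bank alone.
7. Farmer goes to the east bank with crate R4.
8. Farmer goes back to the west bank alone.
9. Farmer goes to the east bank with crate R1.
10. Farmer goes back to the west bank alone.
11. Farmer goes to the east bank with crate K2.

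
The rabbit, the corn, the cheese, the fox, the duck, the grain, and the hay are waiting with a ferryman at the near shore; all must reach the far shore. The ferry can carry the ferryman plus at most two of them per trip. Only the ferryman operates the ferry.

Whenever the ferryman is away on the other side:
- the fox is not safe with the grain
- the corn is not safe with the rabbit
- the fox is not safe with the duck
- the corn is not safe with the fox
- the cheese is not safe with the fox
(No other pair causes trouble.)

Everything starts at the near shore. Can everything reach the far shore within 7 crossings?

Counting alone: the ferryman can take at most 2 across per trip to the far shore, so moving all 7 needs at least 4 loaded trips out, with a return between consecutive ones — at least 7 crossings.
The safety rule pushes this higher. Following every safe sequence of crossings, the most of the 7 that can be at the far shore as the ferry arrives there on crossing 7 is 6 — never all 7.
So the move cannot be finished within 7 crossings. (The shortest complete plan takes 9:)
1. Ferryman goes to the far shore with the fox and the rabbit.
2. Ferryman goes back to the near shore alone.
3. Ferryman goes to the far shore with the hay.
4. Ferryman goes back to the near shore alone.
5. Ferryman goes to the far shore with the cheese and the corn.
6. Ferryman goes back to the near shore with the fox and the rabbit.
7. Ferryman goes to the far shore with the duck and the grain.
8. Ferryman goes back to the near shore alone.
9. Ferryman goes to the far shore with the fox and the rabbit.

No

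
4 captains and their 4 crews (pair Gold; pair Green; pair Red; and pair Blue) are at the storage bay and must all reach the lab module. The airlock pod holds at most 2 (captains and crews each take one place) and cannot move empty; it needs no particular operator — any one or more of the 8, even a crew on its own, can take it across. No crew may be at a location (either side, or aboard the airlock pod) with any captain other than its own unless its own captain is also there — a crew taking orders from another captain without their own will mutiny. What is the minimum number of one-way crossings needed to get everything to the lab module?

Following every safe sequence of crossings from the start, the most of the 8 that can be at the lab module as the airlock pod arrives there on crossings 1, 3, 5 is 2, 3, 4 respectively; the best ever achieved is 4 of 8.
From crossing 7 on, no configuration arises that was not already reachable earlier: only 44 distinct safe configurations (who is on which side, and where the airlock pod is) can ever be reached, none of them has everyone across, and every continuation just revisits them. So no valid plan exists.

impossible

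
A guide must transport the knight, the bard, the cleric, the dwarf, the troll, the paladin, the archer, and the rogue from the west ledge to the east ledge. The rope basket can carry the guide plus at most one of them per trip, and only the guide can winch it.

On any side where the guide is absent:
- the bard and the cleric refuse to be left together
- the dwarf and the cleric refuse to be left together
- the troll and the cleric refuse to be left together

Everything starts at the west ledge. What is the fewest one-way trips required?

Following every safe sequence of crossings from the start, the most of the 8 that can be at the east ledge as the rope basket arrives there on crossings 1, 3, 5, 7, 9, 11 is 1, 2, 3, 4, 5, 6 respectively; the best ever achieved is 6 of 8.
From crossing 13 on, no configuration arises that was not already reachable earlier: only 144 distinct safe configurations (who is on which side, and where the rope basket is) can ever be reached, none of them has everyone across, and every continuation just revisits them. So no valid plan exists.

impossible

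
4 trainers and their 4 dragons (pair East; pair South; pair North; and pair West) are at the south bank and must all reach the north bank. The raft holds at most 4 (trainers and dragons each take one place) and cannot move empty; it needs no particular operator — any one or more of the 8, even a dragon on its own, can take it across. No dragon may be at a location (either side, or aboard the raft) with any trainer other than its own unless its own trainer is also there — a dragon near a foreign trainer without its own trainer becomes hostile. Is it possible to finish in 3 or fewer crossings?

Counting alone: each trip to the north bank takes at most 4 across and each return brings at least 1 back, so after t trips out (and t−1 returns) at most 4t − (t−1) of the 8 are across; that first reaches 8 at t = 3, so at least 5 crossings are needed.
Since 3 < 5, 3 crossings cannot be enough. (The shortest complete plan in fact takes 5:)
1. dragon East and trainer East cross → the north bank.
2. trainer East crosses ← the south bank.
3. trainer East, trainer North, trainer South, and trainer West cross → the north bank.
4. dragon East crosses ← the south bank.
5. dragon East, dragon North, dragon South, and dragon West cross → the north bank.

No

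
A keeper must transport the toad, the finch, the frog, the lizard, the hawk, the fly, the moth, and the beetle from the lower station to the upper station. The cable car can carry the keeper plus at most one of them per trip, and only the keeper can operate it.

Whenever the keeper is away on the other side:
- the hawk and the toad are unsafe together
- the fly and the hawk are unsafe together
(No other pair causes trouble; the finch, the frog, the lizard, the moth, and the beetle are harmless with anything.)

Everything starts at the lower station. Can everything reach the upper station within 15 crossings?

Counting alone: the keeper can take at most 1 across per trip to the upper station, so moving all 8 needs at least 8 loaded trips out, with a return between consecutive ones — at least 15 crossings.
The safety rule pushes this higher. Following every safe sequence of crossings, the most of the 8 that can be at the upper station as the cable car arrives there on crossing 15 is 7 — never all 8.
So the move cannot be finished within 15 crossings. (The shortest complete plan takes 17:)
1. Keeper goes to the upper station with the hawk.  [the lower station: the beetle, the finch, the fly, the frog, the lizard, the moth, the toad | the upper station: the hawk]
2. Keeper goes back to the lower station alone.  [the lower station: the beetle, the finch, the fly, the frog, the lizard, the moth, the toad | the upper station: the hawk]
3. Keeper goes to the upper station with the toad.  [the lower station: the beetle, the finch, the fly, the frog, the lizard, the moth | the upper station: the hawk, the toad]
4. Keeper goes back to the lower station with the hawk.  [the lower station: the beetle, the finch, the fly, the frog, the hawk, the lizard, the moth | the upper station: the toad]
5. Keeper goes to the upper station with the fly.  [the lower station: the beetle, the finch, the frog, the hawk, the lizard, the moth | the upper station: the fly, the toad]
6. Keeper goes back to the lower station alone.  [the lower station: the beetle, the finch, the frog, the hawk, the lizard, the moth | the upper station: the fly, the toad]
7. Keeper goes to the upper station with the finch.  [the lower station: the beetle, the frog, the hawk, the lizard, the moth | the upper station: the finch, the fly, the toad]
8. Keeper goes back to the lower station alone.  [the lower station: the beetle, the frog, the hawk, the lizard, the moth | the upper station: the finch, the fly, the toad]
9. Keeper goes to the upper station with the frog.  [the lower station: the beetle, the hawk, the lizard, the moth | the upper station: the finch, the fly, the frog, the toad]
10. Keeper goes back to the lower station alone.  [the lower station: the beetle, the hawk, the lizard, the moth | the upper station: the finch, the fly, the frog, the toad]
11. Keeper goes to the upper station with the lizard.  [the lower station: the beetle, the hawk, the moth | the upper station: the finch, the fly, the frog, the lizard, the toad]
12. Keeper goes back to the lower station alone.  [the lower station: the beetle, the hawk, the moth | the upper station: the finch, the fly, the frog, the lizard, the toad]
13. Keeper goes to the upper station with the moth.  [the lower station: the beetle, the hawk | the upper station: the finch, the fly, the frog, the lizard, the moth, the toad]
14. Keeper goes back to the lower station alone.  [the lower station: the beetle, the hawk | the upper station: the finch, the fly, the frog, the lizard, the moth, the toad]
15. Keeper goes to the upper station with the beetle.  [the lower station: the hawk | the upper station: the beetle, the finch, the fly, the frog, the lizard, the moth, the toad]
16. Keeper goes back to the lower station alone.  [the lower station: the hawk | the upper station: the beetle, the finch, the fly, the frog, the lizard, the moth, the toad]
17. Keeper goes to the upper station with the hawk.  [the lower station: — | the upper station: the beetle, the finch, the fly, the frog, the hawk, the lizard, the moth, the toad]

No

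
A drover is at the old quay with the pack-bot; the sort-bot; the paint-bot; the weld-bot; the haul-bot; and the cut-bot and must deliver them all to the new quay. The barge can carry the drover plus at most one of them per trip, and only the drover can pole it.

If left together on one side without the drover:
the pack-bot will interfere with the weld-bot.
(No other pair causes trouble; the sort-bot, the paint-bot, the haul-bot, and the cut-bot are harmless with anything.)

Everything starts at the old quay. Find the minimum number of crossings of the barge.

Counting alone: the drover can take at most 1 across per trip to the new quay, so moving all 6 needs at least 6 loaded trips out, with a return between consecutive ones — at least 11 crossings.
The plan below uses exactly 11 crossings, so it is optimal:
1. Drover goes to the new quay with the pack-bot.  [the old quay: the cut-bot, the haul-bot, the paint-bot, the sort-bot, the weld-bot | the new quay: the pack-bot]
2. Drover goes back to the old quay alone.  [the old quay: the cut-bot, the haul-bot, the paint-bot, the sort-bot, the weld-bot | the new quay: the pack-bot]
3. Drover goes to the new quay with the sort-bot.  [the old quay: the cut-bot, the haul-bot, the paint-bot, the weld-bot | the new quay: the pack-bot, the sort-bot]
4. Drover goes back to the old quay alone.  [the old quay: the cut-bot, the haul-bot, the paint-bot, the weld-bot | the new quay: the pack-bot, the sort-bot]
5. Drover goes to the new quay with the paint-bot.  [the old quay: the cut-bot, the haul-bot, the weld-bot | the new quay: the pack-bot, the paint-bot, the sort-bot]
6. Drover goes back to the old quay alone.  [the old quay: the cut-bot, the haul-bot, the weld-bot | the new quay: the pack-bot, the paint-bot, the sort-bot]
7. Drover goes to the new quay with the haul-bot.  [the old quay: the cut-bot, the weld-bot | the new quay: the haul-bot, the pack-bot, the paint-bot, the sort-bot]
8. Drover goes back to the old quay alone.  [the old quay: the cut-bot, the weld-bot | the new quay: the haul-bot, the pack-bot, the paint-bot, the sort-bot]
9. Drover goes to the new quay with the cut-bot.  [the old quay: the weld-bot | the new quay: the cut-bot, the haul-bot, the pack-bot, the paint-bot, the sort-bot]
10. Drover goes back to the old quay alone.  [the old quay: the weld-bot | the new quay: the cut-bot, the haul-bot, the pack-bot, the paint-bot, the sort-bot]
11. Drover goes to the new quay with the weld-bot.  [the old quay: — | the new quay: the cut-bot, the haul-bot, the pack-bot, the paint-bot, the sort-bot, the weld-bot]

11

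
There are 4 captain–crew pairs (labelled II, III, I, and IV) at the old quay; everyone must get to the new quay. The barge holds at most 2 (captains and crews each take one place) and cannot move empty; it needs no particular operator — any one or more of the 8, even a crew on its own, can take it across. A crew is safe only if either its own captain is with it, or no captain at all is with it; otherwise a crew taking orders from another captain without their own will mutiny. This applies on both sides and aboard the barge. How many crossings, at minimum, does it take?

Following every safe sequence of crossings from the start, the most of the 8 that can be at the new quay as the barge arrives there on crossings 1, 3, 5 is 2, 3, 4 respectively; the best ever achieved is 4 of 8.
From crossing 7 on, no configuration arises that was not already reachable earlier: only 44 distinct safe configurations (who is on which side, and where the barge is) can ever be reached, none of them has everyone across, and every continuation just revisits them. So no valid plan exists.

impossible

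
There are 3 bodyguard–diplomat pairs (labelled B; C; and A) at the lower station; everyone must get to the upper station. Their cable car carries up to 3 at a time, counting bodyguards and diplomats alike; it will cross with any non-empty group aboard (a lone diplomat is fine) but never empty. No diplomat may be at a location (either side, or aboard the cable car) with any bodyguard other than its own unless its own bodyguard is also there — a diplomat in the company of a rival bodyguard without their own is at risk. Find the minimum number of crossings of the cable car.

5

Counting alone: each trip to the upper station takes at most 3 across and each return brings at least 1 back, so after t trips out (and t−1 returns) at most 3t − (t−1) of the 6 are across; that first reaches 6 at t = 3, so at least 5 crossings are needed.
The plan below uses exactly 5 crossings, so it is optimal:
1. bodyguard B and diplomat B cross → the upper station.
2. bodyguard B crosses ← the lower station.
3. bodyguard A, bodyguard B, and bodyguard C cross → the upper station.
4. diplomat B crosses ← the lower station.
5. diplomat A, diplomat B, and diplomat C cross → the upper station.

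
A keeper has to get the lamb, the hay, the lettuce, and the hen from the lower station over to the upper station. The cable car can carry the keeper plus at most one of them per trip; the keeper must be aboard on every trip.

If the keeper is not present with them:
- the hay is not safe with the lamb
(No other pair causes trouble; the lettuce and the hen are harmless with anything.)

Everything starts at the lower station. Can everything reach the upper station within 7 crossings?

Yes — this plan uses 7 crossings (≤ 7):
1. Keeper goes to the upper station with the lamb.  [the lower station: the hay, the hen, the lettuce | the upper station: the lamb]
2. Keeper goes back to the lower station alone.  [the lower station: the hay, the hen, the lettuce | the upper station: the lamb]
3. Keeper goes to the upper station with the lettuce.  [the lower station: the hay, the hen | the upper station: the lamb, the lettuce]
4. Keeper goes back to the lower station alone.  [the lower station: the hay, the hen | the upper station: the lamb, the lettuce]
5. Keeper goes to the upper station with the hen.  [the lower station: the hay | the upper station: the hen, the lamb, the lettuce]
6. Keeper goes back to the lower station alone.  [the lower station: the hay | the upper station: the hen, the lamb, the lettuce]
7. Keeper goes to the upper station with the hay.  [the lower station: — | the upper station: the hay, the hen, the lamb, the lettuce]

Yes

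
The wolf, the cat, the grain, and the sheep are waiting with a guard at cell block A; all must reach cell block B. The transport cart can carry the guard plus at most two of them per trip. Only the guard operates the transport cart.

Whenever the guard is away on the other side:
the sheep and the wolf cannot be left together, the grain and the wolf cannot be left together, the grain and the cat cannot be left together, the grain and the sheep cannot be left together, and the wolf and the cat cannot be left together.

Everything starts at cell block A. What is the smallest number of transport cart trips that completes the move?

5

Counting alone: the guard can take at most 2 across per trip to cell block B, so moving all 4 needs at least 2 loaded trips out, with a return between consecutive ones — at least 3 crossings.
The safety rule pushes this higher. Following every safe sequence of crossings, the most of the 4 that can be at cell block B as the transport cart arrives there on crossing 3 is 3 — never all 4.
So no plan with fewer than 5 crossings exists, and this one achieves 5:
1. Guard goes to cell block B with the grain and the wolf.
2. Guard goes back to cell block A with the wolf.
3. Guard goes to cell block B with the cat and the sheep.
4. Guard goes back to cell block A with the grain.
5. Guard goes to cell block B with the grain and the wolf.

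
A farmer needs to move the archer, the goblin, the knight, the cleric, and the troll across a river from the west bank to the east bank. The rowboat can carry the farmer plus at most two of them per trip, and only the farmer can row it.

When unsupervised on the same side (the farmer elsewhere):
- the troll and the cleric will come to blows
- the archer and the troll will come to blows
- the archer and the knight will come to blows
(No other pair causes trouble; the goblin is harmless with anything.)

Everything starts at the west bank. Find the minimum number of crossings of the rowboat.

5

Counting alone: the farmer can take at most 2 across per trip to the east bank, so moving all 5 needs at least 3 loaded trips out, with a return between consecutive ones — at least 5 crossings.
The plan below uses exactly 5 crossings, so it is optimal:
1. Farmer goes to the east bank with the archer and the cleric.
2. Farmer goes back to the west bank alone.
3. Farmer goes to the east bank with the goblin.
4. Farmer goes back to the west bank alone.
5. Farmer goes to the east bank with the knight and the troll.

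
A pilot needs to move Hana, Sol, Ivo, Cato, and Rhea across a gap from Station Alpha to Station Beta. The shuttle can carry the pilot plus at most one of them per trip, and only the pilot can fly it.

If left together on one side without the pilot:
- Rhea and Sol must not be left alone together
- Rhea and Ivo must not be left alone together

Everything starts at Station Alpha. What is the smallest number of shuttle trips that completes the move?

Counting alone: the pilot can take at most 1 across per trip to Station Beta, so moving all 5 needs at least 5 loaded trips out, with a return between consecutive ones — at least 9 crossings.
The safety rule pushes this higher. Following every safe sequence of crossings, the most of the 5 that can be at Station Beta as the shuttle arrives there on crossing 9 is 4 — never all 5.
So no plan with fewer than 11 crossings exists, and this one achieves 11:
1. Pilot goes to Station Beta with Rhea.  [Station Alpha: Cato, Hana, Ivo, Sol | Station Beta: Rhea]
2. Pilot goes back to Station Alpha alone.  [Station Alpha: Cato, Hana, Ivo, Sol | Station Beta: Rhea]
3. Pilot goes to Station Beta with Hana.  [Station Alpha: Cato, Ivo, Sol | Station Beta: Hana, Rhea]
4. Pilot goes back to Station Alpha alone.  [Station Alpha: Cato, Ivo, Sol | Station Beta: Hana, Rhea]
5. Pilot goes to Station Beta with Sol.  [Station Alpha: Cato, Ivo | Station Beta: Hana, Rhea, Sol]
6. Pilot goes back to Station Alpha with Rhea.  [Station Alpha: Cato, Ivo, Rhea | Station Beta: Hana, Sol]
7. Pilot goes to Station Beta with Ivo.  [Station Alpha: Cato, Rhea | Station Beta: Hana, Ivo, Sol]
8. Pilot goes back to Station Alpha alone.  [Station Alpha: Cato, Rhea | Station Beta: Hana, Ivo, Sol]
9. Pilot goes to Station Beta with Cato.  [Station Alpha: Rhea | Station Beta: Cato, Hana, Ivo, Sol]
10. Pilot goes back to Station Alpha alone.  [Station Alpha: Rhea | Station Beta: Cato, Hana, Ivo, Sol]
11. Pilot goes to Station Beta with Rhea.  [Station Alpha: — | Station Beta: Cato, Hana, Ivo, Rhea, Sol]

11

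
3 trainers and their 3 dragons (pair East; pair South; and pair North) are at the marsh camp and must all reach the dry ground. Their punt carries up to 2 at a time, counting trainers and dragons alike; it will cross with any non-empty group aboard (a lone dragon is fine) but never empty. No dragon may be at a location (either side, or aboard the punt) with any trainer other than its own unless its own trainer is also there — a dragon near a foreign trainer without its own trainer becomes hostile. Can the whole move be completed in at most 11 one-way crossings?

Yes — this plan uses 11 crossings (≤ 11):
1. dragon East and trainer East cross → the dry ground.
2. trainer East crosses ← the marsh camp.
3. dragon North and dragon South cross → the dry ground.
4. dragon East crosses ← the marsh camp.
5. trainer North and trainer South cross → the dry ground.
6. dragon South and trainer South cross ← the marsh camp.
7. trainer East and trainer South cross → the dry ground.
8. dragon North crosses ← the marsh camp.
9. dragon East and dragon South cross → the dry ground.
10. trainer North crosses ← the marsh camp.
11. dragon North and trainer North cross → the dry ground.

Yes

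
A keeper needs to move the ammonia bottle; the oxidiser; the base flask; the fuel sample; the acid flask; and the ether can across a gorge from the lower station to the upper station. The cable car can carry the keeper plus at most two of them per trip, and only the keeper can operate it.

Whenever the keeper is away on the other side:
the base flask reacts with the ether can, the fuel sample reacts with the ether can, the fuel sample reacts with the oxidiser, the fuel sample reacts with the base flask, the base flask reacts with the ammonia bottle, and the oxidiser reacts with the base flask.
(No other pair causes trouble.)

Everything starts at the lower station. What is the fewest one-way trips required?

Counting alone: the keeper can take at most 2 across per trip to the upper station, so moving all 6 needs at least 3 loaded trips out, with a return between consecutive ones — at least 5 crossings.
The safety rule pushes this higher. Following every safe sequence of crossings, the most of the 6 that can be at the upper station as the cable car arrives there on crossings 5, 7 is 4, 5 respectively — never all 6.
So no plan with fewer than 9 crossings exists, and this one achieves 9:
1. Keeper goes to the upper station with the base flask and the fuel sample.  [the lower station: the acid flask, the ammonia bottle, the ether can, the oxidiser | the upper station: the base flask, the fuel sample]
2. Keeper goes back to the lower station with the base flask.  [the lower station: the acid flask, the ammonia bottle, the base flask, the ether can, the oxidiser | the upper station: the fuel sample]
3. Keeper goes to the upper station with the ammonia bottle and the base flask.  [the lower station: the acid flask, the ether can, the oxidiser | the upper station: the ammonia bottle, the base flask, the fuel sample]
4. Keeper goes back to the lower station with the base flask.  [the lower station: the acid flask, the base flask, the ether can, the oxidiser | the upper station: the ammonia bottle, the fuel sample]
5. Keeper goes to the upper station with the ether can and the oxidiser.  [the lower station: the acid flask, the base flask | the upper station: the ammonia bottle, the ether can, the fuel sample, the oxidiser]
6. Keeper goes back to the lower station with the fuel sample.  [the lower station: the acid flask, the base flask, the fuel sample | the upper station: the ammonia bottle, the ether can, the oxidiser]
7. Keeper goes to the upper station with the acid flask and the base flask.  [the lower station: the fuel sample | the upper station: the acid flask, the ammonia bottle, the base flask, the ether can, the oxidiser]
8. Keeper goes back to the lower station with the base flask.  [the lower station: the base flask, the fuel sample | the upper station: the acid flask, the ammonia bottle, the ether can, the oxidiser]
9. Keeper goes to the upper station with the base flask and the fuel sample.  [the lower station: — | the upper station: the acid flask, the ammonia bottle, the base flask, the ether can, the fuel sample, the oxidiser]

9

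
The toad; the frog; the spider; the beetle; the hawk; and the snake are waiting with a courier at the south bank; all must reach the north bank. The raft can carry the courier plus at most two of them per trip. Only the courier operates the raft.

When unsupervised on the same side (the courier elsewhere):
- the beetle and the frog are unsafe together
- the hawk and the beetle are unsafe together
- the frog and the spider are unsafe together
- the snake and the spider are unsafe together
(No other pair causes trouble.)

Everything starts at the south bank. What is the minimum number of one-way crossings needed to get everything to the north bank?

7

Counting alone: the courier can take at most 2 across per trip to the north bank, so moving all 6 needs at least 3 loaded trips out, with a return between consecutive ones — at least 5 crossings.
The safety rule pushes this higher. Following every safe sequence of crossings, the most of the 6 that can be at the north bank as the raft arrives there on crossing 5 is 5 — never all 6.
So no plan with fewer than 7 crossings exists, and this one achieves 7:
1. Courier goes to the north bank with the beetle and the spider.  [the south bank: the frog, the hawk, the snake, the toad | the north bank: the beetle, the spider]
2. Courier goes back to the south bank alone.  [the south bank: the frog, the hawk, the snake, the toad | the north bank: the beetle, the spider]
3. Courier goes to the north bank with the frog and the toad.  [the south bank: the hawk, the snake | the north bank: the beetle, the frog, the spider, the toad]
4. Courier goes back to the south bank with the beetle and the spider.  [the south bank: the beetle, the hawk, the snake, the spider | the north bank: the frog, the toad]
5. Courier goes to the north bank with the hawk and the snake.  [the south bank: the beetle, the spider | the north bank: the frog, the hawk, the snake, the toad]
6. Courier goes back to the south bank alone.  [the south bank: the beetle, the spider | the north bank: the frog, the hawk, the snake, the toad]
7. Courier goes to the north bank with the beetle and the spider.  [the south bank: — | the north bank: the beetle, the frog, the hawk, the snake, the spider, the toad]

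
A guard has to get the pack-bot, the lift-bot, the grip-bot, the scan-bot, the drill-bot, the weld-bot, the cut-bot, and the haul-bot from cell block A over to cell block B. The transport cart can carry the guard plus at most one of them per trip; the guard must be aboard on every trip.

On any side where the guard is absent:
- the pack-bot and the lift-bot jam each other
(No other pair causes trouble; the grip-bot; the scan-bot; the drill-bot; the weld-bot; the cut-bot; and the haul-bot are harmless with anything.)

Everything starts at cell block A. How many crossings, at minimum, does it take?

15

Counting alone: the guard can take at most 1 across per trip to cell block B, so moving all 8 needs at least 8 loaded trips out, with a return between consecutive ones — at least 15 crossings.
The plan below uses exactly 15 crossings, so it is optimal:
1. Guard goes to cell block B with the pack-bot.
2. Guard goes back to cell block A alone.
3. Guard goes to cell block B with the grip-bot.
4. Guard goes back to cell block A alone.
5. Guard goes to cell block B with the scan-bot.
6. Guard goes back to cell block A alone.
7. Guard goes to cell block B with the drill-bot.
8. Guard goes back to cell block A alone.
9. Guard goes to cell block B with the weld-bot.
10. Guard goes back to cell block A alone.
11. Guard goes to cell block B with the cut-bot.
12. Guard goes back to cell block A alone.
13. Guard goes to cell block B with the haul-bot.
14. Guard goes back to cell block A alone.
15. Guard goes to cell block B with the lift-bot.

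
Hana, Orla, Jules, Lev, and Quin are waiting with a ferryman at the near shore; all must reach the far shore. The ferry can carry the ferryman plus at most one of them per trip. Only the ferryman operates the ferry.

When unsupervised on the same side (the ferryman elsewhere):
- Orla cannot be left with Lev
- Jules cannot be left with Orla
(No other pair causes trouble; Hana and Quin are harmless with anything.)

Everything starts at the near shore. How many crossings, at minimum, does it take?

11

Counting alone: the ferryman can take at most 1 across per trip to the far shore, so moving all 5 needs at least 5 loaded trips out, with a return between consecutive ones — at least 9 crossings.
The safety rule pushes this higher. Following every safe sequence of crossings, the most of the 5 that can be at the far shore as the ferry arrives there on crossing 9 is 4 — never all 5.
So no plan with fewer than 11 crossings exists, and this one achieves 11:
1. Ferryman goes to the far shore with Orla.
2. Ferryman goes back to the near shore alone.
3. Ferryman goes to the far shore with Hana.
4. Ferryman goes back to the near shore alone.
5. Ferryman goes to the far shore with Jules.
6. Ferryman goes back to the near shore with Orla.
7. Ferryman goes to the far shore with Lev.
8. Ferryman goes back to the near shore alone.
9. Ferryman goes to the far shore with Quin.
10. Ferryman goes back to the near shore alone.
11. Ferryman goes to the far shore with Orla.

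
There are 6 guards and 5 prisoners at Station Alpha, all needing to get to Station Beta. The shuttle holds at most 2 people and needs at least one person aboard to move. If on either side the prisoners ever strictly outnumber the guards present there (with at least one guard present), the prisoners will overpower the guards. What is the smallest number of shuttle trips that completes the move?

19

Counting alone: each trip to Station Beta takes at most 2 across and each return brings at least 1 back, so after t trips out (and t−1 returns) at most 2t − (t−1) of the 11 are across; that first reaches 11 at t = 10, so at least 19 crossings are needed.
The plan below uses exactly 19 crossings, so it is optimal:
1. 2 prisoners → Station Beta.  (Station Alpha: 6G 3P; Station Beta: 0G 2P)
2. 1 prisoner ← Station Alpha.  (Station Alpha: 6G 4P; Station Beta: 0G 1P)
3. 2 prisoners → Station Beta.  (Station Alpha: 6G 2P; Station Beta: 0G 3P)
4. 1 prisoner ← Station Alpha.  (Station Alpha: 6G 3P; Station Beta: 0G 2P)
5. 2 guards → Station Beta.  (Station Alpha: 4G 3P; Station Beta: 2G 2P)
6. 1 prisoner ← Station Alpha.  (Station Alpha: 4G 4P; Station Beta: 2G 1P)
7. 1 guard and 1 prisoner → Station Beta.  (Station Alpha: 3G 3P; Station Beta: 3G 2P)
8. 1 guard ← Station Alpha.  (Station Alpha: 4G 3P; Station Beta: 2G 2P)
9. 1 guard and 1 prisoner → Station Beta.  (Station Alpha: 3G 2P; Station Beta: 3G 3P)
10. 1 prisoner ← Station Alpha.  (Station Alpha: 3G 3P; Station Beta: 3G 2P)
11. 1 guard and 1 prisoner → Station Beta.  (Station Alpha: 2G 2P; Station Beta: 4G 3P)
12. 1 guard ← Station Alpha.  (Station Alpha: 3G 2P; Station Beta: 3G 3P)
13. 1 guard and 1 prisoner → Station Beta.  (Station Alpha: 2G 1P; Station Beta: 4G 4P)
14. 1 prisoner ← Station Alpha.  (Station Alpha: 2G 2P; Station Beta: 4G 3P)
15. 1 guard and 1 prisoner → Station Beta.  (Station Alpha: 1G 1P; Station Beta: 5G 4P)
16. 1 guard ← Station Alpha.  (Station Alpha: 2G 1P; Station Beta: 4G 4P)
17. 1 guard and 1 prisoner → Station Beta.  (Station Alpha: 1G 0P; Station Beta: 5G 5P)
18. 1 prisoner ← Station Alpha.  (Station Alpha: 1G 1P; Station Beta: 5G 4P)
19. 1 guard and 1 prisoner → Station Beta.  (Station Alpha: 0G 0P; Station Beta: 6G 5P)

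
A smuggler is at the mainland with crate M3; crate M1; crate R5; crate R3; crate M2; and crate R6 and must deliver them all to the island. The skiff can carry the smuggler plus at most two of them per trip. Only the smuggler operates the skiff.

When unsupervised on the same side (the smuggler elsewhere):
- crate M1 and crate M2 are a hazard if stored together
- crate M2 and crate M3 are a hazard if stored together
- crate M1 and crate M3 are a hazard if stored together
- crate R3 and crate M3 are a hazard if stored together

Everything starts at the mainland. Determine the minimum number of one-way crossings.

Counting alone: the smuggler can take at most 2 across per trip to the island, so moving all 6 needs at least 3 loaded trips out, with a return between consecutive ones — at least 5 crossings.
The safety rule pushes this higher. Following every safe sequence of crossings, the most of the 6 that can be at the island as the skiff arrives there on crossings 5, 7 is 4, 5 respectively — never all 6.
So no plan with fewer than 9 crossings exists, and this one achieves 9:
1. Smuggler goes to the island with crate M1 and crate M3.
2. Smuggler goes back to the mainland with crate M3.
3. Smuggler goes to the island with crate M3 and crate R5.
4. Smuggler goes back to the mainland with crate M3.
5. Smuggler goes to the island with crate M3 and crate R3.
6. Smuggler goes back to the mainland with crate M3.
7. Smuggler goes to the island with crate M3 and crate R6.
8. Smuggler goes back to the mainland with crate M3.
9. Smuggler goes to the island with crate M2 and crate M3.

9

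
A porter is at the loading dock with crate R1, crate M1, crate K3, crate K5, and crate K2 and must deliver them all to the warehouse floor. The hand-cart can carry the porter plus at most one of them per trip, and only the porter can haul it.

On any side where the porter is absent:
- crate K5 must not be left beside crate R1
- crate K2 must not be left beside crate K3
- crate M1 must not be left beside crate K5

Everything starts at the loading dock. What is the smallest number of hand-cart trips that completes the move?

Whatever the first load, the items left behind include a forbidden pair without the porter. No opening move is safe, so no plan exists.

impossible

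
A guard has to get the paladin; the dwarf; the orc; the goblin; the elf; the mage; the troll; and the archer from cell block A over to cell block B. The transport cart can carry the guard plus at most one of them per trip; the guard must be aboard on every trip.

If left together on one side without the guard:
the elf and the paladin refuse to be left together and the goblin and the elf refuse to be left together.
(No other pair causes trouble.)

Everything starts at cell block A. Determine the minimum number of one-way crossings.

17

Counting alone: the guard can take at most 1 across per trip to cell block B, so moving all 8 needs at least 8 loaded trips out, with a return between consecutive ones — at least 15 crossings.
The safety rule pushes this higher. Following every safe sequence of crossings, the most of the 8 that can be at cell block B as the transport cart arrives there on crossing 15 is 7 — never all 8.
So no plan with fewer than 17 crossings exists, and this one achieves 17:
1. Guard goes to cell block B with the elf.  [cell block A: the archer, the dwarf, the goblin, the mage, the orc, the paladin, the troll | cell block B: the elf]
2. Guard goes back to cell block A alone.  [cell block A: the archer, the dwarf, the goblin, the mage, the orc, the paladin, the troll | cell block B: the elf]
3. Guard goes to cell block B with the paladin.  [cell block A: the archer, the dwarf, the goblin, the mage, the orc, the troll | cell block B: the elf, the paladin]
4. Guard goes back to cell block A with the elf.  [cell block A: the archer, the dwarf, the elf, the goblin, the mage, the orc, the troll | cell block B: the paladin]
5. Guard goes to cell block B with the goblin.  [cell block A: the archer, the dwarf, the elf, the mage, the orc, the troll | cell block B: the goblin, the paladin]
6. Guard goes back to cell block A alone.  [cell block A: the archer, the dwarf, the elf, the mage, the orc, the troll | cell block B: the goblin, the paladin]
7. Guard goes to cell block B with the dwarf.  [cell block A: the archer, the elf, the mage, the orc, the troll | cell block B: the dwarf, the goblin, the paladin]
8. Guard goes back to cell block A alone.  [cell block A: the archer, the elf, the mage, the orc, the troll | cell block B: the dwarf, the goblin, the paladin]
9. Guard goes to cell block B with the orc.  [cell block A: the archer, the elf, the mage, the troll | cell block B: the dwarf, the goblin, the orc, the paladin]
10. Guard goes back to cell block A alone.  [cell block A: the archer, the elf, the mage, the troll | cell block B: the dwarf, the goblin, the orc, the paladin]
11. Guard goes to cell block B with the mage.  [cell block A: the archer, the elf, the troll | cell block B: the dwarf, the goblin, the mage, the orc, the paladin]
12. Guard goes back to cell block A alone.  [cell block A: the archer, the elf, the troll | cell block B: the dwarf, the goblin, the mage, the orc, the paladin]
13. Guard goes to cell block B with the troll.  [cell block A: the archer, the elf | cell block B: the dwarf, the goblin, the mage, the orc, the paladin, the troll]
14. Guard goes back to cell block A alone.  [cell block A: the archer, the elf | cell block B: the dwarf, the goblin, the mage, the orc, the paladin, the troll]
15. Guard goes to cell block B with the archer.  [cell block A: the elf | cell block B: the archer, the dwarf, the goblin, the mage, the orc, the paladin, the troll]
16. Guard goes back to cell block A alone.  [cell block A: the elf | cell block B: the archer, the dwarf, the goblin, the mage, the orc, the paladin, the troll]
17. Guard goes to cell block B with the elf.  [cell block A: — | cell block B: the archer, the dwarf, the elf, the goblin, the mage, the orc, the paladin, the troll]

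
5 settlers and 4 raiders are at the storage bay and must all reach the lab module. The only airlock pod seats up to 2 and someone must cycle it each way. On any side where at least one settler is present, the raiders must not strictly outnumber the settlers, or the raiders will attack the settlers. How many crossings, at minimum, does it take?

Counting alone: each trip to the lab module takes at most 2 across and each return brings at least 1 back, so after t trips out (and t−1 returns) at most 2t − (t−1) of the 9 are across; that first reaches 9 at t = 8, so at least 15 crossings are needed.
The plan below uses exactly 15 crossings, so it is optimal:
1. 2 raiders → the lab module.  (the storage bay: 5S 2R; the lab module: 0S 2R)
2. 1 raider ← the storage bay.  (the storage bay: 5S 3R; the lab module: 0S 1R)
3. 2 raiders → the lab module.  (the storage bay: 5S 1R; the lab module: 0S 3R)
4. 1 raider ← the storage bay.  (the storage bay: 5S 2R; the lab module: 0S 2R)
5. 2 settlers → the lab module.  (the storage bay: 3S 2R; the lab module: 2S 2R)
6. 1 raider ← the storage bay.  (the storage bay: 3S 3R; the lab module: 2S 1R)
7. 1 settler and 1 raider → the lab module.  (the storage bay: 2S 2R; the lab module: 3S 2R)
8. 1 settler ← the storage bay.  (the storage bay: 3S 2R; the lab module: 2S 2R)
9. 1 settler and 1 raider → the lab module.  (the storage bay: 2S 1R; the lab module: 3S 3R)
10. 1 raider ← the storage bay.  (the storage bay: 2S 2R; the lab module: 3S 2R)
11. 1 settler and 1 raider → the lab module.  (the storage bay: 1S 1R; the lab module: 4S 3R)
12. 1 settler ← the storage bay.  (the storage bay: 2S 1R; the lab module: 3S 3R)
13. 1 settler and 1 raider → the lab module.  (the storage bay: 1S 0R; the lab module: 4S 4R)
14. 1 raider ← the storage bay.  (the storage bay: 1S 1R; the lab module: 4S 3R)
15. 1 settler and 1 raider → the lab module.  (the storage bay: 0S 0R; the lab module: 5S 4R)

15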